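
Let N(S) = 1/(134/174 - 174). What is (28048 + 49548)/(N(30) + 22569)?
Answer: 292362329/85034328 ≈ 3.4382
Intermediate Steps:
N(S) = -87/15071 (N(S) = 1/(134*(1/174) - 174) = 1/(67/87 - 174) = 1/(-15071/87) = -87/15071)
(28048 + 49548)/(N(30) + 22569) = (28048 + 49548)/(-87/15071 + 22569) = 77596/(340137312/15071) = 77596*(15071/340137312) = 292362329/85034328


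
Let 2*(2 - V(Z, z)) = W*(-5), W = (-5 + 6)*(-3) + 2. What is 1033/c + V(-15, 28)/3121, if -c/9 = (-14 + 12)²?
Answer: -3224011/112356 ≈ -28.695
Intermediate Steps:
W = -1 (W = 1*(-3) + 2 = -3 + 2 = -1)
V(Z, z) = -½ (V(Z, z) = 2 - (-1)*(-5)/2 = 2 - ½*5 = 2 - 5/2 = -½)
c = -36 (c = -9*(-14 + 12)² = -9*(-2)² = -9*4 = -36)
1033/c + V(-15, 28)/3121 = 1033/(-36) - ½/3121 = 1033*(-1/36) - ½*1/3121 = -1033/36 - 1/6242 = -3224011/112356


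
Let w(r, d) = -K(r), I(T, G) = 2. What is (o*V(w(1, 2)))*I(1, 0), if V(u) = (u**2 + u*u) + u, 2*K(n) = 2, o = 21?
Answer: 42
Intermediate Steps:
K(n) = 1 (K(n) = (1/2)*2 = 1)
w(r, d) = -1 (w(r, d) = -1*1 = -1)
V(u) = u + 2*u**2 (V(u) = (u**2 + u**2) + u = 2*u**2 + u = u + 2*u**2)
(o*V(w(1, 2)))*I(1, 0) = (21*(-(1 + 2*(-1))))*2 = (21*(-(1 - 2)))*2 = (21*(-1*(-1)))*2 = (21*1)*2 = 21*2 = 42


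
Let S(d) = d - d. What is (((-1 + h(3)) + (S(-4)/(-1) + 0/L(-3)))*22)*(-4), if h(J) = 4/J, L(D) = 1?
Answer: -88/3 ≈ -29.333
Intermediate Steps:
S(d) = 0
(((-1 + h(3)) + (S(-4)/(-1) + 0/L(-3)))*22)*(-4) = (((-1 + 4/3) + (0/(-1) + 0/1))*22)*(-4) = (((-1 + 4*(⅓)) + (0*(-1) + 0*1))*22)*(-4) = (((-1 + 4/3) + (0 + 0))*22)*(-4) = ((⅓ + 0)*22)*(-4) = ((⅓)*22)*(-4) = (22/3)*(-4) = -88/3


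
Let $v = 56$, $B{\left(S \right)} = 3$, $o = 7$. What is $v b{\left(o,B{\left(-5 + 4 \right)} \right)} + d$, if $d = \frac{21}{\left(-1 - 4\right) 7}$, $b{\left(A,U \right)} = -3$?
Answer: $- \frac{843}{5} \approx -168.6$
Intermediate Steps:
$d = - \frac{3}{5}$ ($d = \frac{21}{\left(-5\right) 7} = \frac{21}{-35} = 21 \left(- \frac{1}{35}\right) = - \frac{3}{5} \approx -0.6$)
$v b{\left(o,B{\left(-5 + 4 \right)} \right)} + d = 56 \left(-3\right) - \frac{3}{5} = -168 - \frac{3}{5} = - \frac{843}{5}$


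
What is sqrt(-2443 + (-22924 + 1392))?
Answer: 5*I*sqrt(959) ≈ 154.84*I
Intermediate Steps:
sqrt(-2443 + (-22924 + 1392)) = sqrt(-2443 - 21532) = sqrt(-23975) = 5*I*sqrt(959)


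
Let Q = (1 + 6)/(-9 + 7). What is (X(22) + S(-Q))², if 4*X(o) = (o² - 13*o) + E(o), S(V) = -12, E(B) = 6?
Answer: 1521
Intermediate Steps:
Q = -7/2 (Q = 7/(-2) = 7*(-½) = -7/2 ≈ -3.5000)
X(o) = 3/2 - 13*o/4 + o²/4 (X(o) = ((o² - 13*o) + 6)/4 = (6 + o² - 13*o)/4 = 3/2 - 13*o/4 + o²/4)
(X(22) + S(-Q))² = ((3/2 - 13/4*22 + (¼)*22²) - 12)² = ((3/2 - 143/2 + (¼)*484) - 12)² = ((3/2 - 143/2 + 121) - 12)² = (51 - 12)² = 39² = 1521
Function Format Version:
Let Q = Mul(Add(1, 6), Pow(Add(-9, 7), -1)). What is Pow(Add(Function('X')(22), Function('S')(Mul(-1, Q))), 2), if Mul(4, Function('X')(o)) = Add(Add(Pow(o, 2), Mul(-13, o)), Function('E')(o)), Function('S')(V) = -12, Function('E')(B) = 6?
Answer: 1521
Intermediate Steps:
Q = Rational(-7, 2) (Q = Mul(7, Pow(-2, -1)) = Mul(7, Rational(-1, 2)) = Rational(-7, 2) ≈ -3.5000)
Function('X')(o) = Add(Rational(3, 2), Mul(Rational(-13, 4), o), Mul(Rational(1, 4), Pow(o, 2))) (Function('X')(o) = Mul(Rational(1, 4), Add(Add(Pow(o, 2), Mul(-13, o)), 6)) = Mul(Rational(1, 4), Add(6, Pow(o, 2), Mul(-13, o))) = Add(Rational(3, 2), Mul(Rational(-13, 4), o), Mul(Rational(1, 4), Pow(o, 2))))
Pow(Add(Function('X')(22), Function('S')(Mul(-1, Q))), 2) = Pow(Add(Add(Rational(3, 2), Mul(Rational(-13, 4), 22), Mul(Rational(1, 4), Pow(22, 2))), -12), 2) = Pow(Add(Add(Rational(3, 2), Rational(-143, 2), Mul(Rational(1, 4), 484)), -12), 2) = Pow(Add(Add(Rational(3, 2), Rational(-143, 2), 121), -12), 2) = Pow(Add(51, -12), 2) = Pow(39, 2) = 1521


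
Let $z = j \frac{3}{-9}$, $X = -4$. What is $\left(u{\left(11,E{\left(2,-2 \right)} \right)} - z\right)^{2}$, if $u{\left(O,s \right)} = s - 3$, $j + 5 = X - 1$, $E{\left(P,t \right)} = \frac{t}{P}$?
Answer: $\frac{484}{9} \approx 53.778$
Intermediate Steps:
$j = -10$ ($j = -5 - 5 = -10$)
$u{\left(O,s \right)} = -3 + s$
$z = \frac{10}{3}$ ($z = - 10 \frac{3}{-9} = - 10 \cdot 3 \left(- \frac{1}{9}\right) = \left(-10\right) \left(- \frac{1}{3}\right) = \frac{10}{3} \approx 3.3333$)
$\left(u{\left(11,E{\left(2,-2 \right)} \right)} - z\right)^{2} = \left(\left(-3 - \frac{2}{2}\right) - \frac{10}{3}\right)^{2} = \left(\left(-3 - 1\right) - \frac{10}{3}\right)^{2} = \left(-4 - \frac{10}{3}\right)^{2} = \left(- \frac{22}{3}\right)^{2} = \frac{484}{9}$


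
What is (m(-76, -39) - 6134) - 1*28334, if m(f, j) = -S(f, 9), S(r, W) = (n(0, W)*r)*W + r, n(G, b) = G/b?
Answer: -34392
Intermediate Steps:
S(r, W) = r (S(r, W) = ((0/W)*r)*W + r = (0*r)*W + r = 0*W + r = 0 + r = r)
m(f, j) = -f
(m(-76, -39) - 6134) - 1*28334 = (-1*(-76) - 6134) - 1*28334 = (76 - 6134) - 28334 = -6058 - 28334 = -34392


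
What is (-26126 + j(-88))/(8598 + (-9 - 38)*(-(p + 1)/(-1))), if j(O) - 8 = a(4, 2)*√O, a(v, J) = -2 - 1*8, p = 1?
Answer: -13059/4252 - 5*I*√22/2126 ≈ -3.0713 - 0.011031*I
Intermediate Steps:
a(v, J) = -10 (a(v, J) = -2 - 8 = -10)
j(O) = 8 - 10*√O
(-26126 + j(-88))/(8598 + (-9 - 38)*(-(p + 1)/(-1))) = (-26126 + (8 - 20*I*√22))/(8598 + (-9 - 38)*(-(1 + 1)/(-1))) = (-26126 + (8 - 20*I*√22))/(8598 - 47*(-1*2)*(-1)) = (-26126 + (8 - 20*I*√22))/(8598 - (-94)*(-1)) = (-26118 - 20*I*√22)/(8598 - 47*2) = (-26118 - 20*I*√22)/(8598 - 94) = (-26118 - 20*I*√22)/8504 = (-26118 - 20*I*√22)*(1/8504) = -13059/4252 - 5*I*√22/2126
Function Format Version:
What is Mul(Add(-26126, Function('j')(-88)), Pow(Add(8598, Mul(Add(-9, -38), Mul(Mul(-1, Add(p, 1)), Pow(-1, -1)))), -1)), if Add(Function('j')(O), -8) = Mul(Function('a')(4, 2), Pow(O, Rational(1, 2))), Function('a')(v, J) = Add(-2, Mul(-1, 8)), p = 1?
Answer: Add(Rational(-13059, 4252), Mul(Rational(-5, 2126), I, Pow(22, Rational(1, 2)))) ≈ Add(-3.0713, Mul(-0.011031, I))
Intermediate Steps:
Function('a')(v, J) = -10 (Function('a')(v, J) = Add(-2, -8) = -10)
Function('j')(O) = Add(8, Mul(-10, Pow(O, Rational(1, 2))))
Mul(Add(-26126, Function('j')(-88)), Pow(Add(8598, Mul(Add(-9, -38), Mul(Mul(-1, Add(p, 1)), Pow(-1, -1)))), -1)) = Mul(Add(-26126, Add(8, Mul(-10, Pow(-88, Rational(1, 2))))), Pow(Add(8598, Mul(Add(-9, -38), Mul(Mul(-1, Add(1, 1)), Pow(-1, -1)))), -1)) = Mul(Add(-26126, Add(8, Mul(-10, Mul(2, I, Pow(22, Rational(1, 2)))))), Pow(Add(8598, Mul(-47, Mul(Mul(-1, 2), -1))), -1)) = Mul(Add(-26126, Add(8, Mul(-20, I, Pow(22, Rational(1, 2))))), Pow(Add(8598, Mul(-47, Mul(-2, -1))), -1)) = Mul(Add(-26118, Mul(-20, I, Pow(22, Rational(1, 2)))), Pow(Add(8598, Mul(-47, 2)), -1)) = Mul(Add(-26118, Mul(-20, I, Pow(22, Rational(1, 2)))), Pow(Add(8598, -94), -1)) = Mul(Add(-26118, Mul(-20, I, Pow(22, Rational(1, 2)))), Pow(8504, -1)) = Mul(Add(-26118, Mul(-20, I, Pow(22, Rational(1, 2)))), Rational(1, 8504)) = Add(Rational(-13059, 4252), Mul(Rational(-5, 2126), I, Pow(22, Rational(1, 2))))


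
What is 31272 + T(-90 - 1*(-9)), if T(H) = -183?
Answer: 31089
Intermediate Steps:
31272 + T(-90 - 1*(-9)) = 31272 - 183 = 31089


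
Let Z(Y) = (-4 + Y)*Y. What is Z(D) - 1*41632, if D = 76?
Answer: -36160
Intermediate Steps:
Z(Y) = Y*(-4 + Y)
Z(D) - 1*41632 = 76*(-4 + 76) - 1*41632 = 76*72 - 41632 = 5472 - 41632 = -36160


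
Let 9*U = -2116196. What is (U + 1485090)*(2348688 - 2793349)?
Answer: -5002264610854/9 ≈ -5.5581e+11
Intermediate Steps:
U = -2116196/9 (U = (1/9)*(-2116196) = -2116196/9 ≈ -2.3513e+5)
(U + 1485090)*(2348688 - 2793349) = (-2116196/9 + 1485090)*(2348688 - 2793349) = (11249614/9)*(-444661) = -5002264610854/9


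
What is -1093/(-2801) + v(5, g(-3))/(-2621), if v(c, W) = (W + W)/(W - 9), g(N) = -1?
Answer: 14320964/36707105 ≈ 0.39014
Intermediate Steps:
v(c, W) = 2*W/(-9 + W) (v(c, W) = (2*W)/(-9 + W) = 2*W/(-9 + W))
-1093/(-2801) + v(5, g(-3))/(-2621) = -1093/(-2801) + (2*(-1)/(-9 - 1))/(-2621) = -1093*(-1/2801) + (2*(-1)/(-10))*(-1/2621) = 1093/2801 + (2*(-1)*(-1/10))*(-1/2621) = 1093/2801 + (1/5)*(-1/2621) = 1093/2801 - 1/13105 = 14320964/36707105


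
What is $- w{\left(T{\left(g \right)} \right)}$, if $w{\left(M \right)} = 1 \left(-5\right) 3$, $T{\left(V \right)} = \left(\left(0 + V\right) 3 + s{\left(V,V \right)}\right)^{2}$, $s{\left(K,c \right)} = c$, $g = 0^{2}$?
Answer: $15$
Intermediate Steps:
$g = 0$
$T{\left(V \right)} = 16 V^{2}$ ($T{\left(V \right)} = \left(\left(0 + V\right) 3 + V\right)^{2} = \left(V 3 + V\right)^{2} = \left(3 V + V\right)^{2} = \left(4 V\right)^{2} = 16 V^{2}$)
$w{\left(M \right)} = -15$ ($w{\left(M \right)} = \left(-5\right) 3 = -15$)
$- w{\left(T{\left(g \right)} \right)} = \left(-1\right) \left(-15\right) = 15$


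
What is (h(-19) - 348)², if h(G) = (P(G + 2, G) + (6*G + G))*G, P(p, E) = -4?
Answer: 5085025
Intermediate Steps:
h(G) = G*(-4 + 7*G) (h(G) = (-4 + (6*G + G))*G = (-4 + 7*G)*G = G*(-4 + 7*G))
(h(-19) - 348)² = (-19*(-4 + 7*(-19)) - 348)² = (-19*(-4 - 133) - 348)² = (-19*(-137) - 348)² = (2603 - 348)² = 2255² = 5085025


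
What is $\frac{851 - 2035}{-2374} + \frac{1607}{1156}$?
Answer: $\frac{2591861}{1372172} \approx 1.8889$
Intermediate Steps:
$\frac{851 - 2035}{-2374} + \frac{1607}{1156} = \left(-1184\right) \left(- \frac{1}{2374}\right) + 1607 \cdot \frac{1}{1156} = \frac{592}{1187} + \frac{1607}{1156} = \frac{2591861}{1372172}$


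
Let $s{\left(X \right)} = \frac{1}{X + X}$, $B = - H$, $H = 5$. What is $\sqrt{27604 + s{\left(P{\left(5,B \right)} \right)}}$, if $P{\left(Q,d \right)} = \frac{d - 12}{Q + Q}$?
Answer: $\frac{\sqrt{7977471}}{17} \approx 166.14$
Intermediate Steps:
$B = -5$ ($B = \left(-1\right) 5 = -5$)
$P{\left(Q,d \right)} = \frac{-12 + d}{2 Q}$
$s{\left(X \right)} = \frac{1}{2 X}$
$\sqrt{27604 + s{\left(P{\left(5,B \right)} \right)}} = \sqrt{27604 + \frac{1}{2 \frac{-12 - 5}{2 \cdot 5}}} = \sqrt{27604 + \frac{1}{2 \cdot \frac{1}{2} \cdot \frac{1}{5} \left(-17\right)}} = \sqrt{27604 + \frac{1}{2 \left(- \frac{17}{10}\right)}} = \sqrt{27604 + \frac{1}{2} \left(- \frac{10}{17}\right)} = \sqrt{27604 - \frac{5}{17}} = \sqrt{\frac{469263}{17}} = \frac{\sqrt{7977471}}{17}$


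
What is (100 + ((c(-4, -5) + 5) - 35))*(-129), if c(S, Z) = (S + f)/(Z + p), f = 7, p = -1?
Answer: -17931/2 ≈ -8965.5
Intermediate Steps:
c(S, Z) = (7 + S)/(-1 + Z) (c(S, Z) = (S + 7)/(Z - 1) = (7 + S)/(-1 + Z))
(100 + ((c(-4, -5) + 5) - 35))*(-129) = (100 + (((7 - 4)/(-1 - 5) + 5) - 35))*(-129) = (100 + ((3/(-6) + 5) - 35))*(-129) = (100 + ((-⅙*3 + 5) - 35))*(-129) = (100 + ((-½ + 5) - 35))*(-129) = (100 + (9/2 - 35))*(-129) = (100 - 61/2)*(-129) = (139/2)*(-129) = -17931/2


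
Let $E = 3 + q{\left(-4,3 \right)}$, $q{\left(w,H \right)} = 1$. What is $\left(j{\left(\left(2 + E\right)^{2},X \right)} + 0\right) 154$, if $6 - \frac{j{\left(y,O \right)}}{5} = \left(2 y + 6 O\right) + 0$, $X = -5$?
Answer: $-27720$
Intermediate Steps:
$E = 4$ ($E = 3 + 1 = 4$)
$j{\left(y,O \right)} = 30 - 30 O - 10 y$ ($j{\left(y,O \right)} = 30 - 5 \left(\left(2 y + 6 O\right) + 0\right) = 30 - 5 \left(2 y + 6 O\right) = 30 - \left(10 y + 30 O\right) = 30 - 30 O - 10 y$)
$\left(j{\left(\left(2 + E\right)^{2},X \right)} + 0\right) 154 = \left(\left(30 - -150 - 10 \left(2 + 4\right)^{2}\right) + 0\right) 154 = \left(\left(30 + 150 - 10 \cdot 6^{2}\right) + 0\right) 154 = \left(\left(30 + 150 - 360\right) + 0\right) 154 = \left(-180 + 0\right) 154 = \left(-180\right) 154 = -27720$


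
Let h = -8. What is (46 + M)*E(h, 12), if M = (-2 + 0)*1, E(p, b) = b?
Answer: 528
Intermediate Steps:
M = -2 (M = -2*1 = -2)
(46 + M)*E(h, 12) = (46 - 2)*12 = 44*12 = 528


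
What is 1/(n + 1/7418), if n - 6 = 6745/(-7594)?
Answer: 14083073/71991734 ≈ 0.19562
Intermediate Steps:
n = 38819/7594 (n = 6 + 6745/(-7594) = 6 + 6745*(-1/7594) = 6 - 6745/7594 = 38819/7594 ≈ 5.1118)
1/(n + 1/7418) = 1/(38819/7594 + 1/7418) = 1/(71991734/14083073) = 14083073/71991734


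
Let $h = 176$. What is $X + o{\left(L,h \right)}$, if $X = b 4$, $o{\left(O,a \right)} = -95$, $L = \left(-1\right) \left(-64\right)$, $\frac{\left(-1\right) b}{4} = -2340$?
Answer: $37345$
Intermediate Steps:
$b = 9360$ ($b = \left(-4\right) \left(-2340\right) = 9360$)
$L = 64$
$X = 37440$ ($X = 9360 \cdot 4 = 37440$)
$X + o{\left(L,h \right)} = 37440 - 95 = 37345$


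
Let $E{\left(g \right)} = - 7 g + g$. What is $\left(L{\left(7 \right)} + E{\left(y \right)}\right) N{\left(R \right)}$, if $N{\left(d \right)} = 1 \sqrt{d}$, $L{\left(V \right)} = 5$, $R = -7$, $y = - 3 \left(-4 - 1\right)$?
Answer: $- 85 i \sqrt{7} \approx - 224.89 i$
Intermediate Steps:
$y = 15$ ($y = \left(-3\right) \left(-5\right) = 15$)
$N{\left(d \right)} = \sqrt{d}$
$E{\left(g \right)} = - 6 g$
$\left(L{\left(7 \right)} + E{\left(y \right)}\right) N{\left(R \right)} = \left(5 - 90\right) \sqrt{-7} = \left(5 - 90\right) i \sqrt{7} = - 85 i \sqrt{7}$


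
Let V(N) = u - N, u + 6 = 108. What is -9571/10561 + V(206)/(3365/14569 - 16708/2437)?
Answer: 2826542138115/191087766359 ≈ 14.792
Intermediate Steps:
u = 102 (u = -6 + 108 = 102)
V(N) = 102 - N
-9571/10561 + V(206)/(3365/14569 - 16708/2437) = -9571/10561 + (102 - 1*206)/(3365/14569 - 16708/2437) = -9571*1/10561 + (102 - 206)/(3365*(1/14569) - 16708*1/2437) = -9571/10561 - 104/(3365/14569 - 16708/2437) = -9571/10561 - 104/(-235218347/35504653) = -9571/10561 - 104*(-35504653/235218347) = -9571/10561 + 284037224/18093719 = 2826542138115/191087766359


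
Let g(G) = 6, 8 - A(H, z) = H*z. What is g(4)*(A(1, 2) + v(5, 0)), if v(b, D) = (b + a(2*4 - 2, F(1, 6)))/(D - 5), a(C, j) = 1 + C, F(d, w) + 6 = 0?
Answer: 108/5 ≈ 21.600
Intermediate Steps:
F(d, w) = -6 (F(d, w) = -6 + 0 = -6)
A(H, z) = 8 - H*z
v(b, D) = (7 + b)/(-5 + D) (v(b, D) = (b + (1 + (2*4 - 2)))/(D - 5) = (b + (1 + (8 - 2)))/(-5 + D) = (b + (1 + 6))/(-5 + D) = (b + 7)/(-5 + D) = (7 + b)/(-5 + D))
g(4)*(A(1, 2) + v(5, 0)) = 6*((8 - 1*1*2) + (7 + 5)/(-5 + 0)) = 6*((8 - 2) + 12/(-5)) = 6*(6 - ⅕*12) = 6*(6 - 12/5) = 6*(18/5) = 108/5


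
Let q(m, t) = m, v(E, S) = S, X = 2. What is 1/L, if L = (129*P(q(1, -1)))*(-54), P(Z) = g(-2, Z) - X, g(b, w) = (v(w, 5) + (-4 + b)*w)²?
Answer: 1/6966 ≈ 0.00014355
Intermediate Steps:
g(b, w) = (5 + w*(-4 + b))² (g(b, w) = (5 + (-4 + b)*w)² = (5 + w*(-4 + b))²)
P(Z) = -2 + (5 - 6*Z)² (P(Z) = (5 - 4*Z - 2*Z)² - 1*2 = (5 - 6*Z)² - 2 = -2 + (5 - 6*Z)²)
L = 6966 (L = (129*(-2 + (-5 + 6*1)²))*(-54) = (129*(-2 + (-5 + 6)²))*(-54) = (129*(-2 + 1²))*(-54) = (129*(-2 + 1))*(-54) = (129*(-1))*(-54) = -129*(-54) = 6966)
1/L = 1/6966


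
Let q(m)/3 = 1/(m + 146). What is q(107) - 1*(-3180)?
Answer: 804543/253 ≈ 3180.0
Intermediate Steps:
q(m) = 3/(146 + m) (q(m) = 3/(m + 146) = 3/(146 + m))
q(107) - 1*(-3180) = 3/(146 + 107) - 1*(-3180) = 3/253 + 3180 = 804543/253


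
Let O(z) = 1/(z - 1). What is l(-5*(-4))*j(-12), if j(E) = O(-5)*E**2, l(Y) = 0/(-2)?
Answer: 0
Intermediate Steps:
l(Y) = 0 (l(Y) = 0*(-1/2) = 0)
O(z) = 1/(-1 + z)
j(E) = -E**2/6 (j(E) = E**2/(-1 - 5) = E**2/(-6) = -E**2/6)
l(-5*(-4))*j(-12) = 0*(-1/6*(-12)**2) = 0*(-1/6*144) = 0*(-24) = 0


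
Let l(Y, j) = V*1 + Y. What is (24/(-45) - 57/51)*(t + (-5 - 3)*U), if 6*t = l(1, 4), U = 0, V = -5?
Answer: 842/765 ≈ 1.1007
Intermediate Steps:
l(Y, j) = -5 + Y (l(Y, j) = -5*1 + Y = -5 + Y)
t = -⅔ (t = (-5 + 1)/6 = (⅙)*(-4) = -⅔ ≈ -0.66667)
(24/(-45) - 57/51)*(t + (-5 - 3)*U) = (24/(-45) - 57/51)*(-⅔ + (-5 - 3)*0) = (24*(-1/45) - 57*1/51)*(-⅔ - 8*0) = (-8/15 - 19/17)*(-⅔ + 0) = -421/255*(-⅔) = 842/765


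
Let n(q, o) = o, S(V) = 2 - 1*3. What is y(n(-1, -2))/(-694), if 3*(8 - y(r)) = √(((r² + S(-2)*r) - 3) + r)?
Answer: -23/2082 ≈ -0.011047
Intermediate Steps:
S(V) = -1 (S(V) = 2 - 3 = -1)
y(r) = 8 - √(-3 + r²)/3 (y(r) = 8 - √(((r² - r) - 3) + r)/3 = 8 - √((-3 + r² - r) + r)/3 = 8 - √(-3 + r²)/3)
y(n(-1, -2))/(-694) = (8 - √(-3 + (-2)²)/3)/(-694) = (8 - √(-3 + 4)/3)*(-1/694) = (8 - √1/3)*(-1/694) = (8 - ⅓*1)*(-1/694) = (8 - ⅓)*(-1/694) = (23/3)*(-1/694) = -23/2082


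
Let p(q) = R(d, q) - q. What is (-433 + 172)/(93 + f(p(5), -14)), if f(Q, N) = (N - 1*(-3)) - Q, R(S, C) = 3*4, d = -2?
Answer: -87/25 ≈ -3.4800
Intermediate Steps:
R(S, C) = 12
p(q) = 12 - q
f(Q, N) = 3 + N - Q (f(Q, N) = (N + 3) - Q = (3 + N) - Q = 3 + N - Q)
(-433 + 172)/(93 + f(p(5), -14)) = (-433 + 172)/(93 + (3 - 14 - (12 - 1*5))) = -261/(93 + (3 - 14 - (12 - 5))) = -261/(93 + (3 - 14 - 1*7)) = -261/(93 + (3 - 14 - 7)) = -261/(93 - 18) = -261/75 = -261*1/75 = -87/25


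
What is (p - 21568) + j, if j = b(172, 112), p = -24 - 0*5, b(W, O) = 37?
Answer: -21555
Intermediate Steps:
p = -24 (p = -24 - 62*0 = -24 + 0 = -24)
j = 37
(p - 21568) + j = (-24 - 21568) + 37 = -21592 + 37 = -21555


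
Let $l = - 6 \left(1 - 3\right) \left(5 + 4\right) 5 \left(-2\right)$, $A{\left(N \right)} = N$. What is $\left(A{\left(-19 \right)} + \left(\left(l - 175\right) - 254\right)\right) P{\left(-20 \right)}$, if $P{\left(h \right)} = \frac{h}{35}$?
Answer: $\frac{6112}{7} \approx 873.14$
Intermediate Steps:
$P{\left(h \right)} = \frac{h}{35}$ ($P{\left(h \right)} = h \frac{1}{35} = \frac{h}{35}$)
$l = -1080$ ($l = - 6 \left(\left(-2\right) 9\right) \left(-10\right) = \left(-6\right) \left(-18\right) \left(-10\right) = 108 \left(-10\right) = -1080$)
$\left(A{\left(-19 \right)} + \left(\left(l - 175\right) - 254\right)\right) P{\left(-20 \right)} = \left(-19 - 1509\right) \frac{1}{35} \left(-20\right) = \left(-19 - 1509\right) \left(- \frac{4}{7}\right) = \left(-1528\right) \left(- \frac{4}{7}\right) = \frac{6112}{7}$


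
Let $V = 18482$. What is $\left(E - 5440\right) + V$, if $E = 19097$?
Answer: $32139$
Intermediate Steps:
$\left(E - 5440\right) + V = \left(19097 - 5440\right) + 18482 = 13657 + 18482 = 32139$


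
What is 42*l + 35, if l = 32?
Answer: 1379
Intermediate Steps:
42*l + 35 = 42*32 + 35 = 1344 + 35 = 1379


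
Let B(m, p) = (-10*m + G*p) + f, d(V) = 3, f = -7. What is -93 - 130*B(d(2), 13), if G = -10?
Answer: 21617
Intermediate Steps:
B(m, p) = -7 - 10*m - 10*p (B(m, p) = (-10*m - 10*p) - 7 = -7 - 10*m - 10*p)
-93 - 130*B(d(2), 13) = -93 - 130*(-7 - 10*3 - 10*13) = -93 - 130*(-7 - 30 - 130) = -93 - 130*(-167) = -93 + 21710 = 21617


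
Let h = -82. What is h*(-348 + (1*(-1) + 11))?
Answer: 27716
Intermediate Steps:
h*(-348 + (1*(-1) + 11)) = -82*(-348 + (1*(-1) + 11)) = -82*(-348 + (-1 + 11)) = -82*(-348 + 10) = -82*(-338) = 27716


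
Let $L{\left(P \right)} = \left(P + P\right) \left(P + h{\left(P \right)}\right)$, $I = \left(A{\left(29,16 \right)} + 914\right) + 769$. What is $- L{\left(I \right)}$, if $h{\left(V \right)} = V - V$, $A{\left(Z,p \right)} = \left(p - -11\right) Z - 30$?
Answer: $-11868192$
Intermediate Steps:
$A{\left(Z,p \right)} = -30 + Z \left(11 + p\right)$ ($A{\left(Z,p \right)} = \left(p + 11\right) Z - 30 = \left(11 + p\right) Z - 30 = Z \left(11 + p\right) - 30 = -30 + Z \left(11 + p\right)$)
$h{\left(V \right)} = 0$
$I = 2436$ ($I = \left(\left(-30 + 11 \cdot 29 + 29 \cdot 16\right) + 914\right) + 769 = \left(\left(-30 + 319 + 464\right) + 914\right) + 769 = \left(753 + 914\right) + 769 = 1667 + 769 = 2436$)
$L{\left(P \right)} = 2 P^{2}$ ($L{\left(P \right)} = \left(P + P\right) \left(P + 0\right) = 2 P P = 2 P^{2}$)
$- L{\left(I \right)} = - 2 \cdot 2436^{2} = - 2 \cdot 5934096 = \left(-1\right) 11868192 = -11868192$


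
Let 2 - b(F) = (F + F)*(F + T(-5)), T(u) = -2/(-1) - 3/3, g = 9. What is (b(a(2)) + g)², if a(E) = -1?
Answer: 121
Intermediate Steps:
T(u) = 1 (T(u) = -2*(-1) - 3*⅓ = 2 - 1 = 1)
b(F) = 2 - 2*F*(1 + F) (b(F) = 2 - (F + F)*(F + 1) = 2 - 2*F*(1 + F))
(b(a(2)) + g)² = ((2 - 2*(-1) - 2*(-1)²) + 9)² = ((2 + 2 - 2*1) + 9)² = ((2 + 2 - 2) + 9)² = (2 + 9)² = 11² = 121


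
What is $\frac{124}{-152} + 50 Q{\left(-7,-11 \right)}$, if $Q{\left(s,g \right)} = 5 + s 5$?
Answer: $- \frac{57031}{38} \approx -1500.8$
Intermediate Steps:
$Q{\left(s,g \right)} = 5 + 5 s$
$\frac{124}{-152} + 50 Q{\left(-7,-11 \right)} = \frac{124}{-152} + 50 \left(5 + 5 \left(-7\right)\right) = 124 \left(- \frac{1}{152}\right) + 50 \left(5 - 35\right) = - \frac{31}{38} + 50 \left(-30\right) = - \frac{31}{38} - 1500 = - \frac{57031}{38}$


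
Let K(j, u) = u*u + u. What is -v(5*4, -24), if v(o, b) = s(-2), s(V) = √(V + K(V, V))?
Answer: 0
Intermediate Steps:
K(j, u) = u + u² (K(j, u) = u² + u = u + u²)
s(V) = √(V + V*(1 + V))
v(o, b) = 0 (v(o, b) = √(-2*(2 - 2)) = √(-2*0) = √0 = 0)
-v(5*4, -24) = -1*0 = 0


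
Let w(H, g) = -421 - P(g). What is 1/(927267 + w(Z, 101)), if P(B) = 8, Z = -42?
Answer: 1/926838 ≈ 1.0789e-6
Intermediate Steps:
w(H, g) = -429 (w(H, g) = -421 - 1*8 = -421 - 8 = -429)
1/(927267 + w(Z, 101)) = 1/(927267 - 429) = 1/926838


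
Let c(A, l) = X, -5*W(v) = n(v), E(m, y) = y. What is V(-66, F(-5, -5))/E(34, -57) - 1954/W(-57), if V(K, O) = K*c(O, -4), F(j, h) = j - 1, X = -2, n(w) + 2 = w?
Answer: -188226/1121 ≈ -167.91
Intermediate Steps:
n(w) = -2 + w
W(v) = ⅖ - v/5 (W(v) = -(-2 + v)/5 = ⅖ - v/5)
c(A, l) = -2
F(j, h) = -1 + j
V(K, O) = -2*K (V(K, O) = K*(-2) = -2*K)
V(-66, F(-5, -5))/E(34, -57) - 1954/W(-57) = -2*(-66)/(-57) - 1954/(⅖ - ⅕*(-57)) = 132*(-1/57) - 1954/(⅖ + 57/5) = -44/19 - 1954/59/5 = -44/19 - 1954*5/59 = -44/19 - 9770/59 = -188226/1121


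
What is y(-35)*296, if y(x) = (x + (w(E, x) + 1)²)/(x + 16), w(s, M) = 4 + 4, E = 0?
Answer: -13616/19 ≈ -716.63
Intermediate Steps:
w(s, M) = 8
y(x) = (81 + x)/(16 + x) (y(x) = (x + (8 + 1)²)/(x + 16) = (x + 9²)/(16 + x) = (x + 81)/(16 + x) = (81 + x)/(16 + x))
y(-35)*296 = ((81 - 35)/(16 - 35))*296 = (46/(-19))*296 = -1/19*46*296 = -46/19*296 = -13616/19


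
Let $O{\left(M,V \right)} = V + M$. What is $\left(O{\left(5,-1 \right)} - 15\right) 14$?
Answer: $-154$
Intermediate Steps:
$O{\left(M,V \right)} = M + V$
$\left(O{\left(5,-1 \right)} - 15\right) 14 = \left(\left(5 - 1\right) - 15\right) 14 = \left(4 - 15\right) 14 = \left(-11\right) 14 = -154$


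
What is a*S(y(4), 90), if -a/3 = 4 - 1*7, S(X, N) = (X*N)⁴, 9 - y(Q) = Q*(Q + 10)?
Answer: 2881402833690000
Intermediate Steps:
y(Q) = 9 - Q*(10 + Q) (y(Q) = 9 - Q*(Q + 10) = 9 - Q*(10 + Q))
S(X, N) = N⁴*X⁴ (S(X, N) = (N*X)⁴ = N⁴*X⁴)
a = 9 (a = -3*(4 - 1*7) = -3*(4 - 7) = -3*(-3) = 9)
a*S(y(4), 90) = 9*(90⁴*(9 - 1*4² - 10*4)⁴) = 9*(65610000*(9 - 1*16 - 40)⁴) = 9*(65610000*(9 - 16 - 40)⁴) = 9*(65610000*(-47)⁴) = 9*(65610000*4879681) = 9*320155870410000 = 2881402833690000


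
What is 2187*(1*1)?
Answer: 2187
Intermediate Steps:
2187*(1*1) = 2187*1 = 2187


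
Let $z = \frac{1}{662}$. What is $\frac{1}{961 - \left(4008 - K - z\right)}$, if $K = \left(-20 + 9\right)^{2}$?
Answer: $- \frac{662}{1937011} \approx -0.00034176$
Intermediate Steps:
$z = \frac{1}{662} \approx 0.0015106$
$K = 121$ ($K = \left(-11\right)^{2} = 121$)
$\frac{1}{961 - \left(4008 - K - z\right)} = \frac{1}{961 + \left(\left(121 + \left(\frac{1}{662} - 1214\right)\right) - 2794\right)} = \frac{1}{961 + \left(\left(121 - \frac{803667}{662}\right) - 2794\right)} = \frac{1}{961 - \frac{2573193}{662}} = \frac{1}{- \frac{1937011}{662}} = - \frac{662}{1937011}$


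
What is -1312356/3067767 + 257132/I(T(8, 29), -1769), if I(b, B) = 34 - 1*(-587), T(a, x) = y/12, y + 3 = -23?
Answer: 29185410784/70558641 ≈ 413.63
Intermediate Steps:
y = -26 (y = -3 - 23 = -26)
T(a, x) = -13/6 (T(a, x) = -26/12 = -26*1/12 = -13/6)
I(b, B) = 621 (I(b, B) = 34 + 587 = 621)
-1312356/3067767 + 257132/I(T(8, 29), -1769) = -1312356/3067767 + 257132/621 = -1312356*1/3067767 + 257132*(1/621) = -437452/1022589 + 257132/621 = 29185410784/70558641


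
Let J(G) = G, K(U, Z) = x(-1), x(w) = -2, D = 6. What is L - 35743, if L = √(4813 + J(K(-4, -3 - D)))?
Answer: -35743 + √4811 ≈ -35674.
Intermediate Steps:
K(U, Z) = -2
L = √4811 (L = √(4813 - 2) = √4811 ≈ 69.361)
L - 35743 = √4811 - 35743 = -35743 + √4811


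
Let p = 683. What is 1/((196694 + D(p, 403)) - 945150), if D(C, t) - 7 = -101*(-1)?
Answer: -1/748348 ≈ -1.3363e-6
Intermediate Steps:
D(C, t) = 108 (D(C, t) = 7 - 101*(-1) = 7 + 101 = 108)
1/((196694 + D(p, 403)) - 945150) = 1/((196694 + 108) - 945150) = 1/(196802 - 945150) = 1/(-748348) = -1/748348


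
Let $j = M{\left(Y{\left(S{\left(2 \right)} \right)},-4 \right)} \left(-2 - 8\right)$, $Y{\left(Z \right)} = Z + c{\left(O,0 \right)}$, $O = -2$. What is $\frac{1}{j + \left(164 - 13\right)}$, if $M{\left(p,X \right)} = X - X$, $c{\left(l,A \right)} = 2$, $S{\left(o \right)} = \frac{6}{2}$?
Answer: $\frac{1}{151} \approx 0.0066225$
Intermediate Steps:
$S{\left(o \right)} = 3$ ($S{\left(o \right)} = 6 \cdot \frac{1}{2} = 3$)
$Y{\left(Z \right)} = 2 + Z$ ($Y{\left(Z \right)} = Z + 2 = 2 + Z$)
$M{\left(p,X \right)} = 0$
$j = 0$ ($j = 0 \left(-2 - 8\right) = 0 \left(-10\right) = 0$)
$\frac{1}{j + \left(164 - 13\right)} = \frac{1}{0 + \left(164 - 13\right)} = \frac{1}{0 + 151} = \frac{1}{151}$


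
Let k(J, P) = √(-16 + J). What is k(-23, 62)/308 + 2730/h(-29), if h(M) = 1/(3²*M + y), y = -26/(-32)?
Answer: -5682495/8 + I*√39/308 ≈ -7.1031e+5 + 0.020276*I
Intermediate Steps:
y = 13/16 (y = -26*(-1/32) = 13/16 ≈ 0.81250)
h(M) = 1/(13/16 + 9*M) (h(M) = 1/(3²*M + 13/16) = 1/(9*M + 13/16) = 1/(13/16 + 9*M))
k(-23, 62)/308 + 2730/h(-29) = √(-16 - 23)/308 + 2730/((16/(13 + 144*(-29)))) = √(-39)*(1/308) + 2730/((16/(13 - 4176))) = (I*√39)*(1/308) + 2730/((16/(-4163))) = I*√39/308 + 2730/((16*(-1/4163))) = I*√39/308 + 2730/(-16/4163) = I*√39/308 + 2730*(-4163/16) = I*√39/308 - 5682495/8 = -5682495/8 + I*√39/308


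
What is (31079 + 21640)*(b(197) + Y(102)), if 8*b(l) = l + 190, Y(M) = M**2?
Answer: 4408310061/8 ≈ 5.5104e+8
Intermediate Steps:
b(l) = 95/4 + l/8 (b(l) = (l + 190)/8 = (190 + l)/8 = 95/4 + l/8)
(31079 + 21640)*(b(197) + Y(102)) = (31079 + 21640)*((95/4 + (1/8)*197) + 102**2) = 52719*((95/4 + 197/8) + 10404) = 52719*(387/8 + 10404) = 52719*(83619/8) = 4408310061/8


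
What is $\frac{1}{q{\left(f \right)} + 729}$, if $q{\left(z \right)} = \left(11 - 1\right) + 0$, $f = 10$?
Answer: $\frac{1}{739} \approx 0.0013532$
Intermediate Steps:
$q{\left(z \right)} = 10$ ($q{\left(z \right)} = 10 + 0 = 10$)
$\frac{1}{q{\left(f \right)} + 729} = \frac{1}{10 + 729} = \frac{1}{739}$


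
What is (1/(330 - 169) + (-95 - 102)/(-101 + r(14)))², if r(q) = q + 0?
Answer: 1011494416/196196049 ≈ 5.1555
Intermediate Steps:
r(q) = q
(1/(330 - 169) + (-95 - 102)/(-101 + r(14)))² = (1/(330 - 169) + (-95 - 102)/(-101 + 14))² = (1/161 - 197/(-87))² = (1/161 - 197*(-1/87))² = (1/161 + 197/87)² = (31804/14007)² = 1011494416/196196049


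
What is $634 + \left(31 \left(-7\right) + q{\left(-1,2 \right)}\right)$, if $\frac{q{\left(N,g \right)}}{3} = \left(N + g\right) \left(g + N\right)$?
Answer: $420$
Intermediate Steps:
$q{\left(N,g \right)} = 3 \left(N + g\right)^{2}$ ($q{\left(N,g \right)} = 3 \left(N + g\right) \left(g + N\right) = 3 \left(N + g\right) \left(N + g\right) = 3 \left(N + g\right)^{2}$)
$634 + \left(31 \left(-7\right) + q{\left(-1,2 \right)}\right) = 634 + \left(31 \left(-7\right) + 3 \left(-1 + 2\right)^{2}\right) = 634 - \left(217 - 3 \cdot 1^{2}\right) = 634 + \left(-217 + 3 \cdot 1\right) = 634 + \left(-217 + 3\right) = 634 - 214 = 420$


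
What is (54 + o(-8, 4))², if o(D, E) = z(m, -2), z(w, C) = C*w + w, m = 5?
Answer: 2401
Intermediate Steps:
z(w, C) = w + C*w
o(D, E) = -5 (o(D, E) = 5*(1 - 2) = 5*(-1) = -5)
(54 + o(-8, 4))² = (54 - 5)² = 49² = 2401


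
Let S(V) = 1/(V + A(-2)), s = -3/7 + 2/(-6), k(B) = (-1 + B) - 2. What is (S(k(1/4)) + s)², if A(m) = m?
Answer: 150544/159201 ≈ 0.94562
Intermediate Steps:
k(B) = -3 + B
s = -16/21 (s = -3*⅐ + 2*(-⅙) = -3/7 - ⅓ = -16/21 ≈ -0.76190)
S(V) = 1/(-2 + V) (S(V) = 1/(V - 2) = 1/(-2 + V))
(S(k(1/4)) + s)² = (1/(-2 + (-3 + 1/4)) - 16/21)² = (1/(-2 + (-3 + ¼)) - 16/21)² = (1/(-2 - 11/4) - 16/21)² = (1/(-19/4) - 16/21)² = (-4/19 - 16/21)² = (-388/399)² = 150544/159201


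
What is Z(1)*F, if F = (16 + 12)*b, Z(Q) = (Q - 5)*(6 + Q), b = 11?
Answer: -8624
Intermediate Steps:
Z(Q) = (-5 + Q)*(6 + Q)
F = 308 (F = (16 + 12)*11 = 28*11 = 308)
Z(1)*F = (-30 + 1 + 1**2)*308 = (-30 + 1 + 1)*308 = -28*308 = -8624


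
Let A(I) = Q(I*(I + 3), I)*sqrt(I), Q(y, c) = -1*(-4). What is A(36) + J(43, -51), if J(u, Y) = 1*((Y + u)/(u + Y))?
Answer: 25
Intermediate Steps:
Q(y, c) = 4
A(I) = 4*sqrt(I)
J(u, Y) = 1 (J(u, Y) = 1*((Y + u)/(Y + u)) = 1*1 = 1)
A(36) + J(43, -51) = 4*sqrt(36) + 1 = 4*6 + 1 = 24 + 1 = 25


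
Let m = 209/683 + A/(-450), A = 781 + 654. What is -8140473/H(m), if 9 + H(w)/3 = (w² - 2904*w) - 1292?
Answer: -932099181372900/2431748467391 ≈ -383.30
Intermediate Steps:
A = 1435
m = -177211/61470 (m = 209/683 + 1435/(-450) = 209*(1/683) + 1435*(-1/450) = 209/683 - 287/90 = -177211/61470 ≈ -2.8829)
H(w) = -3903 - 8712*w + 3*w² (H(w) = -27 + 3*((w² - 2904*w) - 1292) = -27 + 3*(-1292 + w² - 2904*w) = -27 + (-3876 - 8712*w + 3*w²) = -3903 - 8712*w + 3*w²)
-8140473/H(m) = -8140473/(-3903 - 8712*(-177211/61470) + 3*(-177211/61470)²) = -8140473/(-3903 + 85770124/3415 + 3*(31403738521/3778560900)) = -8140473/(-3903 + 85770124/3415 + 31403738521/1259520300) = -8140473/26749233141301/1259520300 = -8140473*1259520300/26749233141301 = -932099181372900/2431748467391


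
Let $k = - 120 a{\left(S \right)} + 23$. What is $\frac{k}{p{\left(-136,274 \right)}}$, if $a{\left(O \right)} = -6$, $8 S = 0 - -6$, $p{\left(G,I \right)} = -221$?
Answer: $- \frac{743}{221} \approx -3.362$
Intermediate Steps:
$S = \frac{3}{4}$ ($S = \frac{0 - -6}{8} = \frac{0 + 6}{8} = \frac{1}{8} \cdot 6 = \frac{3}{4} \approx 0.75$)
$k = 743$ ($k = \left(-120\right) \left(-6\right) + 23 = 720 + 23 = 743$)
$\frac{k}{p{\left(-136,274 \right)}} = \frac{743}{-221} = 743 \left(- \frac{1}{221}\right) = - \frac{743}{221}$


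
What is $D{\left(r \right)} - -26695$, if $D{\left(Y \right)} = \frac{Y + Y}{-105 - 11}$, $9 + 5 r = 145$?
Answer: $\frac{3870707}{145} \approx 26695.0$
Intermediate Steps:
$r = \frac{136}{5}$ ($r = - \frac{9}{5} + \frac{1}{5} \cdot 145 = - \frac{9}{5} + 29 = \frac{136}{5} \approx 27.2$)
$D{\left(Y \right)} = - \frac{Y}{58}$ ($D{\left(Y \right)} = \frac{2 Y}{-116} = 2 Y \left(- \frac{1}{116}\right) = - \frac{Y}{58}$)
$D{\left(r \right)} - -26695 = \left(- \frac{1}{58}\right) \frac{136}{5} - -26695 = - \frac{68}{145} + 26695 = \frac{3870707}{145}$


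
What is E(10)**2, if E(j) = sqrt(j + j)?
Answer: 20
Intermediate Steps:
E(j) = sqrt(2)*sqrt(j) (E(j) = sqrt(2*j) = sqrt(2)*sqrt(j))
E(10)**2 = (sqrt(2)*sqrt(10))**2 = (2*sqrt(5))**2 = 20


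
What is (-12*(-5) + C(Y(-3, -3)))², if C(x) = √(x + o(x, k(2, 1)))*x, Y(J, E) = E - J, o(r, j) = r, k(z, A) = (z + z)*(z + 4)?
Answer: 3600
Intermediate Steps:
k(z, A) = 2*z*(4 + z) (k(z, A) = (2*z)*(4 + z) = 2*z*(4 + z))
C(x) = √2*x^(3/2) (C(x) = √(x + x)*x = √(2*x)*x = (√2*√x)*x = √2*x^(3/2))
(-12*(-5) + C(Y(-3, -3)))² = (-12*(-5) + √2*(-3 - 1*(-3))^(3/2))² = (60 + √2*(-3 + 3)^(3/2))² = (60 + √2*0^(3/2))² = (60 + √2*0)² = (60 + 0)² = 60² = 3600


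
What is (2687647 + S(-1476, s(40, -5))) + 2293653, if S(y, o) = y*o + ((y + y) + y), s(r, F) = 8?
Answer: 4965064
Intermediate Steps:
S(y, o) = 3*y + o*y (S(y, o) = o*y + (2*y + y) = o*y + 3*y = 3*y + o*y)
(2687647 + S(-1476, s(40, -5))) + 2293653 = (2687647 - 1476*(3 + 8)) + 2293653 = (2687647 - 1476*11) + 2293653 = (2687647 - 16236) + 2293653 = 2671411 + 2293653 = 4965064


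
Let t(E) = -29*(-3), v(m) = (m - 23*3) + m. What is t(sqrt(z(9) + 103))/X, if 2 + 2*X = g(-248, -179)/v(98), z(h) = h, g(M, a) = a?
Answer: -22098/433 ≈ -51.035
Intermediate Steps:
v(m) = -69 + 2*m (v(m) = (m - 69) + m = (-69 + m) + m = -69 + 2*m)
t(E) = 87
X = -433/254 (X = -1 + (-179/(-69 + 2*98))/2 = -1 + (-179/(-69 + 196))/2 = -1 + (-179/127)/2 = -1 + (-179*1/127)/2 = -1 + (1/2)*(-179/127) = -1 - 179/254 = -433/254 ≈ -1.7047)
t(sqrt(z(9) + 103))/X = 87/(-433/254) = 87*(-254/433) = -22098/433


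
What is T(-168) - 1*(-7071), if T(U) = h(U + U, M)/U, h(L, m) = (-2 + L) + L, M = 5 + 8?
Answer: 594301/84 ≈ 7075.0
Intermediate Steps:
M = 13
h(L, m) = -2 + 2*L
T(U) = (-2 + 4*U)/U (T(U) = (-2 + 2*(U + U))/U = (-2 + 2*(2*U))/U = (-2 + 4*U)/U)
T(-168) - 1*(-7071) = (4 - 2/(-168)) - 1*(-7071) = (4 - 2*(-1/168)) + 7071 = (4 + 1/84) + 7071 = 337/84 + 7071 = 594301/84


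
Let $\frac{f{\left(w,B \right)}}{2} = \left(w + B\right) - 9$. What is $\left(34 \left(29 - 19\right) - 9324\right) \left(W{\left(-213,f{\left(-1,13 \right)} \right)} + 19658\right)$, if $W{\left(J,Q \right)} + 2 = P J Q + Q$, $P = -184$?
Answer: $-2289248976$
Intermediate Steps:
$f{\left(w,B \right)} = -18 + 2 B + 2 w$ ($f{\left(w,B \right)} = 2 \left(\left(w + B\right) - 9\right) = 2 \left(\left(B + w\right) - 9\right) = 2 \left(-9 + B + w\right) = -18 + 2 B + 2 w$)
$W{\left(J,Q \right)} = -2 + Q - 184 J Q$ ($W{\left(J,Q \right)} = -2 + \left(- 184 J Q + Q\right) = -2 - \left(- Q + 184 J Q\right) = -2 + Q - 184 J Q$)
$\left(34 \left(29 - 19\right) - 9324\right) \left(W{\left(-213,f{\left(-1,13 \right)} \right)} + 19658\right) = \left(34 \left(29 - 19\right) - 9324\right) \left(\left(-2 + \left(-18 + 2 \cdot 13 + 2 \left(-1\right)\right) - - 39192 \left(-18 + 2 \cdot 13 + 2 \left(-1\right)\right)\right) + 19658\right) = \left(34 \cdot 10 - 9324\right) \left(\left(-2 - -6 - - 39192 \left(-18 + 26 - 2\right)\right) + 19658\right) = \left(340 - 9324\right) \left(\left(-2 + 6 - \left(-39192\right) 6\right) + 19658\right) = - 8984 \left(\left(-2 + 6 + 235152\right) + 19658\right) = - 8984 \left(235156 + 19658\right) = \left(-8984\right) 254814 = -2289248976$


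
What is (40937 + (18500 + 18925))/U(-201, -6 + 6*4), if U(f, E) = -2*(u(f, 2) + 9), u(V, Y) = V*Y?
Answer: 39181/393 ≈ 99.697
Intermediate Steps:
U(f, E) = -18 - 4*f (U(f, E) = -2*(f*2 + 9) = -2*(2*f + 9) = -2*(9 + 2*f) = -18 - 4*f)
(40937 + (18500 + 18925))/U(-201, -6 + 6*4) = (40937 + (18500 + 18925))/(-18 - 4*(-201)) = (40937 + 37425)/(-18 + 804) = 78362/786 = 78362*(1/786) = 39181/393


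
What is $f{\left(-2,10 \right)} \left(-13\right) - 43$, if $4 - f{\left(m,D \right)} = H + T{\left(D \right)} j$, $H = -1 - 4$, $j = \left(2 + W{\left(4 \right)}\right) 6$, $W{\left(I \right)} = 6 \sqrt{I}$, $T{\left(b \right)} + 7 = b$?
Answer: $3116$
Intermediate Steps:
$T{\left(b \right)} = -7 + b$
$j = 84$ ($j = \left(2 + 6 \sqrt{4}\right) 6 = \left(2 + 6 \cdot 2\right) 6 = \left(2 + 12\right) 6 = 14 \cdot 6 = 84$)
$H = -5$ ($H = -1 - 4 = -5$)
$f{\left(m,D \right)} = 597 - 84 D$ ($f{\left(m,D \right)} = 4 - \left(-5 + \left(-7 + D\right) 84\right) = 4 - \left(-5 + \left(-588 + 84 D\right)\right) = 4 - \left(-593 + 84 D\right) = 597 - 84 D$)
$f{\left(-2,10 \right)} \left(-13\right) - 43 = \left(597 - 840\right) \left(-13\right) - 43 = \left(-243\right) \left(-13\right) - 43 = 3159 - 43 = 3116$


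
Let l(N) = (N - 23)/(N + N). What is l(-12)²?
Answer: 1225/576 ≈ 2.1267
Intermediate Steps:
l(N) = (-23 + N)/(2*N) (l(N) = (-23 + N)/((2*N)) = (-23 + N)*(1/(2*N)) = (-23 + N)/(2*N))
l(-12)² = ((½)*(-23 - 12)/(-12))² = ((½)*(-1/12)*(-35))² = (35/24)² = 1225/576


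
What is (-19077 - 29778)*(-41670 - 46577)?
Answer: 4311307185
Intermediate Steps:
(-19077 - 29778)*(-41670 - 46577) = -48855*(-88247) = 4311307185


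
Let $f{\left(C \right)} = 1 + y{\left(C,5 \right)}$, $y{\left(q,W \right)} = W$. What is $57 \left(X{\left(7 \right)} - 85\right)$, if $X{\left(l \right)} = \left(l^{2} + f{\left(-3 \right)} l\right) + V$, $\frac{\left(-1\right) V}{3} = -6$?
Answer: $1368$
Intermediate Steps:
$V = 18$ ($V = \left(-3\right) \left(-6\right) = 18$)
$f{\left(C \right)} = 6$ ($f{\left(C \right)} = 1 + 5 = 6$)
$X{\left(l \right)} = 18 + l^{2} + 6 l$ ($X{\left(l \right)} = \left(l^{2} + 6 l\right) + 18 = 18 + l^{2} + 6 l$)
$57 \left(X{\left(7 \right)} - 85\right) = 57 \left(\left(18 + 7^{2} + 6 \cdot 7\right) - 85\right) = 57 \left(\left(18 + 49 + 42\right) - 85\right) = 57 \left(109 - 85\right) = 57 \cdot 24 = 1368$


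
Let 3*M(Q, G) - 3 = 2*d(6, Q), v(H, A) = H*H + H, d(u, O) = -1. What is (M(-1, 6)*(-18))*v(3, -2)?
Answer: -72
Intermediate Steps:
v(H, A) = H + H² (v(H, A) = H² + H = H + H²)
M(Q, G) = ⅓ (M(Q, G) = 1 + (2*(-1))/3 = 1 + (⅓)*(-2) = 1 - ⅔ = ⅓)
(M(-1, 6)*(-18))*v(3, -2) = ((⅓)*(-18))*(3*(1 + 3)) = -18*4 = -6*12 = -72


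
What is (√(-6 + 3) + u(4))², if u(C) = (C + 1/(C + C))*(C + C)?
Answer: (33 + I*√3)² ≈ 1086.0 + 114.32*I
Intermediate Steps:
u(C) = 2*C*(C + 1/(2*C)) (u(C) = (C + 1/(2*C))*(2*C) = 2*C*(C + 1/(2*C)))
(√(-6 + 3) + u(4))² = (√(-6 + 3) + (1 + 2*4²))² = (√(-3) + (1 + 2*16))² = (I*√3 + (1 + 32))² = (I*√3 + 33)² = (33 + I*√3)²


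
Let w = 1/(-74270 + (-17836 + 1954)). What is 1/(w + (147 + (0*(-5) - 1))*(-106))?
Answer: -90152/1395192353 ≈ -6.4616e-5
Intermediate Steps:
w = -1/90152 (w = 1/(-74270 - 15882) = 1/(-90152) = -1/90152 ≈ -1.1092e-5)
1/(w + (147 + (0*(-5) - 1))*(-106)) = 1/(-1/90152 + (147 + (0*(-5) - 1))*(-106)) = 1/(-1/90152 + (147 + (0 - 1))*(-106)) = 1/(-1/90152 + (147 - 1)*(-106)) = 1/(-1/90152 + 146*(-106)) = 1/(-1/90152 - 15476) = 1/(-1395192353/90152) = -90152/1395192353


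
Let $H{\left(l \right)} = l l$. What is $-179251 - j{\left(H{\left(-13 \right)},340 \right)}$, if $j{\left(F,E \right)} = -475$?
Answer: $-178776$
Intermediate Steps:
$H{\left(l \right)} = l^{2}$
$-179251 - j{\left(H{\left(-13 \right)},340 \right)} = -179251 - -475 = -179251 + 475 = -178776$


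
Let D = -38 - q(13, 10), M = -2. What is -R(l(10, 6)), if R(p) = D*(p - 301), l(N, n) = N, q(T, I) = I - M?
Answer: -14550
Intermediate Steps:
q(T, I) = 2 + I (q(T, I) = I - 1*(-2) = I + 2 = 2 + I)
D = -50 (D = -38 - (2 + 10) = -38 - 1*12 = -38 - 12 = -50)
R(p) = 15050 - 50*p (R(p) = -50*(p - 301) = -50*(-301 + p) = 15050 - 50*p)
-R(l(10, 6)) = -(15050 - 50*10) = -(15050 - 500) = -1*14550 = -14550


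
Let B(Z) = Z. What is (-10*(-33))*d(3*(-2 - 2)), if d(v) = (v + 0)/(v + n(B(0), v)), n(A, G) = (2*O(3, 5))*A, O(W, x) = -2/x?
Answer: 330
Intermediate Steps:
n(A, G) = -4*A/5 (n(A, G) = (2*(-2/5))*A = -4*A/5)
d(v) = 1 (d(v) = (v + 0)/(v - 4/5*0) = v/(v + 0) = v/v = 1)
(-10*(-33))*d(3*(-2 - 2)) = -10*(-33)*1 = 330*1 = 330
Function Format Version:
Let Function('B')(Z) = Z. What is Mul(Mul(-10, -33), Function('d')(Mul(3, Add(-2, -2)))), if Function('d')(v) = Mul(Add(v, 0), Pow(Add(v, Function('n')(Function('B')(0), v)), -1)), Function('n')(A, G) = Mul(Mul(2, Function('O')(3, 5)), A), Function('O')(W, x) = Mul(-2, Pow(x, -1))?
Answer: 330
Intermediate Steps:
Function('n')(A, G) = Mul(Rational(-4, 5), A) (Function('n')(A, G) = Mul(Mul(2, Mul(-2, Pow(5, -1))), A) = Mul(Mul(2, Mul(-2, Rational(1, 5))), A) = Mul(Mul(2, Rational(-2, 5)), A) = Mul(Rational(-4, 5), A))
Function('d')(v) = 1 (Function('d')(v) = Mul(Add(v, 0), Pow(Add(v, Mul(Rational(-4, 5), 0)), -1)) = Mul(v, Pow(Add(v, 0), -1)) = Mul(v, Pow(v, -1)) = 1)
Mul(Mul(-10, -33), Function('d')(Mul(3, Add(-2, -2)))) = Mul(Mul(-10, -33), 1) = Mul(330, 1) = 330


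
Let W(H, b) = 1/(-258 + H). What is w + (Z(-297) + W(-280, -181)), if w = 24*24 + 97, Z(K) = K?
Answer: 202287/538 ≈ 376.00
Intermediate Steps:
w = 673 (w = 576 + 97 = 673)
w + (Z(-297) + W(-280, -181)) = 673 + (-297 + 1/(-258 - 280)) = 673 + (-297 + 1/(-538)) = 673 + (-297 - 1/538) = 673 - 159787/538 = 202287/538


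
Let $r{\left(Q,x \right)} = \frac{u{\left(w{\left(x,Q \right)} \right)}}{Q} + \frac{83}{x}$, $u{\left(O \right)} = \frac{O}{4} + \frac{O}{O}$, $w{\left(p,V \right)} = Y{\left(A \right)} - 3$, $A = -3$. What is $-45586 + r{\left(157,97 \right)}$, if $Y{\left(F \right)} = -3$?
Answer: $- \frac{1388432423}{30458} \approx -45585.0$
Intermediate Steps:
$w{\left(p,V \right)} = -6$ ($w{\left(p,V \right)} = -3 - 3 = -6$)
$u{\left(O \right)} = 1 + \frac{O}{4}$ ($u{\left(O \right)} = O \frac{1}{4} + 1 = \frac{O}{4} + 1 = 1 + \frac{O}{4}$)
$r{\left(Q,x \right)} = \frac{83}{x} - \frac{1}{2 Q}$ ($r{\left(Q,x \right)} = \frac{1 + \frac{1}{4} \left(-6\right)}{Q} + \frac{83}{x} = \frac{1 - \frac{3}{2}}{Q} + \frac{83}{x} = - \frac{1}{2 Q} + \frac{83}{x} = \frac{83}{x} - \frac{1}{2 Q}$)
$-45586 + r{\left(157,97 \right)} = -45586 + \left(\frac{83}{97} - \frac{1}{2 \cdot 157}\right) = -45586 + \left(83 \cdot \frac{1}{97} - \frac{1}{314}\right) = -45586 + \left(\frac{83}{97} - \frac{1}{314}\right) = -45586 + \frac{25965}{30458} = - \frac{1388432423}{30458}$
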